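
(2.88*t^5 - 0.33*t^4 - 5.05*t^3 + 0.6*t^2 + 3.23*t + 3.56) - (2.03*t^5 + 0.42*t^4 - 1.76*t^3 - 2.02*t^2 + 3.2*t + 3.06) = 0.85*t^5 - 0.75*t^4 - 3.29*t^3 + 2.62*t^2 + 0.0299999999999998*t + 0.5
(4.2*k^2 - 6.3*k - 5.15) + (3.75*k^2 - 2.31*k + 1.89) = 7.95*k^2 - 8.61*k - 3.26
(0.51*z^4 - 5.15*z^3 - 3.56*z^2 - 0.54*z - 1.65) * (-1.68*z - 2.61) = -0.8568*z^5 + 7.3209*z^4 + 19.4223*z^3 + 10.1988*z^2 + 4.1814*z + 4.3065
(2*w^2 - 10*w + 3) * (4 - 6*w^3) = -12*w^5 + 60*w^4 - 18*w^3 + 8*w^2 - 40*w + 12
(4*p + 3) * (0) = 0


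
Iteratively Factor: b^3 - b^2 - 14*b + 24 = (b - 2)*(b^2 + b - 12) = (b - 3)*(b - 2)*(b + 4)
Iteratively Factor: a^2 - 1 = (a + 1)*(a - 1)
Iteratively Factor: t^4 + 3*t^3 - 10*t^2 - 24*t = (t - 3)*(t^3 + 6*t^2 + 8*t) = (t - 3)*(t + 4)*(t^2 + 2*t) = (t - 3)*(t + 2)*(t + 4)*(t)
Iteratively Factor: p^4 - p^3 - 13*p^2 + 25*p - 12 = (p - 3)*(p^3 + 2*p^2 - 7*p + 4) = (p - 3)*(p - 1)*(p^2 + 3*p - 4) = (p - 3)*(p - 1)^2*(p + 4)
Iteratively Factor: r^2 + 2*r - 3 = (r - 1)*(r + 3)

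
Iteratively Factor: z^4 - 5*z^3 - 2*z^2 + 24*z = (z + 2)*(z^3 - 7*z^2 + 12*z) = (z - 3)*(z + 2)*(z^2 - 4*z) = z*(z - 3)*(z + 2)*(z - 4)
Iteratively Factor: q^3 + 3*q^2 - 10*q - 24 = (q + 2)*(q^2 + q - 12) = (q + 2)*(q + 4)*(q - 3)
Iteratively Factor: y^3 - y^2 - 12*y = (y - 4)*(y^2 + 3*y) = y*(y - 4)*(y + 3)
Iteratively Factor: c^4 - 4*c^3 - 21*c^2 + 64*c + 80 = (c - 4)*(c^3 - 21*c - 20) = (c - 4)*(c + 1)*(c^2 - c - 20) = (c - 4)*(c + 1)*(c + 4)*(c - 5)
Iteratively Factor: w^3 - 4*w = (w - 2)*(w^2 + 2*w) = w*(w - 2)*(w + 2)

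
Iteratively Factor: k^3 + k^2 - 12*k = (k - 3)*(k^2 + 4*k) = (k - 3)*(k + 4)*(k)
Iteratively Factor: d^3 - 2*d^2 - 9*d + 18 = (d - 3)*(d^2 + d - 6) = (d - 3)*(d + 3)*(d - 2)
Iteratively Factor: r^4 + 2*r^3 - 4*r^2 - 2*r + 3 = (r + 1)*(r^3 + r^2 - 5*r + 3) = (r - 1)*(r + 1)*(r^2 + 2*r - 3) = (r - 1)*(r + 1)*(r + 3)*(r - 1)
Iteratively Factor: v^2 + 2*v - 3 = (v + 3)*(v - 1)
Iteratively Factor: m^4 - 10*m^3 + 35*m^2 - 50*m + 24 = (m - 3)*(m^3 - 7*m^2 + 14*m - 8) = (m - 3)*(m - 2)*(m^2 - 5*m + 4) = (m - 3)*(m - 2)*(m - 1)*(m - 4)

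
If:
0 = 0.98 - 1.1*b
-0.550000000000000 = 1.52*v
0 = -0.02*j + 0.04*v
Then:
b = 0.89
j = -0.72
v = -0.36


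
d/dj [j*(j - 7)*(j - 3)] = 3*j^2 - 20*j + 21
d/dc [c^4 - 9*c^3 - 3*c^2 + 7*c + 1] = 4*c^3 - 27*c^2 - 6*c + 7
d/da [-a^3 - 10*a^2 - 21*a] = -3*a^2 - 20*a - 21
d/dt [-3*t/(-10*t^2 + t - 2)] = 6*(1 - 5*t^2)/(100*t^4 - 20*t^3 + 41*t^2 - 4*t + 4)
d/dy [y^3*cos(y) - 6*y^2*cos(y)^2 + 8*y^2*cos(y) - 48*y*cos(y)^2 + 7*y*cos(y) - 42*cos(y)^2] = -y^3*sin(y) - 8*y^2*sin(y) + 6*y^2*sin(2*y) + 3*y^2*cos(y) - 7*y*sin(y) + 48*y*sin(2*y) - 12*y*cos(y)^2 + 16*y*cos(y) + 42*sin(2*y) - 48*cos(y)^2 + 7*cos(y)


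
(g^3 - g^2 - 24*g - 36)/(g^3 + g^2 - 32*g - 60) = (g + 3)/(g + 5)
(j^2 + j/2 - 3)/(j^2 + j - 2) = (j - 3/2)/(j - 1)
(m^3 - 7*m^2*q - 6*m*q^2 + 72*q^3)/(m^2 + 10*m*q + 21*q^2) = (m^2 - 10*m*q + 24*q^2)/(m + 7*q)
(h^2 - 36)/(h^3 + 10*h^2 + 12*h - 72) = (h - 6)/(h^2 + 4*h - 12)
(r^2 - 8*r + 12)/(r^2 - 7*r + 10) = (r - 6)/(r - 5)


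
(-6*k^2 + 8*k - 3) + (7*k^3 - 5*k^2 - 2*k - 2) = 7*k^3 - 11*k^2 + 6*k - 5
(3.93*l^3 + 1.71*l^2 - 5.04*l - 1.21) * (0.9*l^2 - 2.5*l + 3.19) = 3.537*l^5 - 8.286*l^4 + 3.7257*l^3 + 16.9659*l^2 - 13.0526*l - 3.8599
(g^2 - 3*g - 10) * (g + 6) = g^3 + 3*g^2 - 28*g - 60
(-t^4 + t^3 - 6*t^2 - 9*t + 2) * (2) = -2*t^4 + 2*t^3 - 12*t^2 - 18*t + 4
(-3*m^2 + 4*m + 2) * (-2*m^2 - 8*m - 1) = 6*m^4 + 16*m^3 - 33*m^2 - 20*m - 2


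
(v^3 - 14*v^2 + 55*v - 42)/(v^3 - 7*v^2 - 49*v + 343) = (v^2 - 7*v + 6)/(v^2 - 49)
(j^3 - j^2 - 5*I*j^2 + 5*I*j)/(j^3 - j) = (j - 5*I)/(j + 1)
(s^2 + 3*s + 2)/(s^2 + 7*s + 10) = (s + 1)/(s + 5)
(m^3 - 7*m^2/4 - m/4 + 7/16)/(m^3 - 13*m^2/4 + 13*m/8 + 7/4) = (m - 1/2)/(m - 2)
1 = 1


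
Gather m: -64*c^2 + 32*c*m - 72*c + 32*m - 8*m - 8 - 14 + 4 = -64*c^2 - 72*c + m*(32*c + 24) - 18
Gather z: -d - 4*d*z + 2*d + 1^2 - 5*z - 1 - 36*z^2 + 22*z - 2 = d - 36*z^2 + z*(17 - 4*d) - 2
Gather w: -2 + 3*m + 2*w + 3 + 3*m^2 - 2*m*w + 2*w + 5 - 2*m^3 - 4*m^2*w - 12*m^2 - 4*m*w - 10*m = -2*m^3 - 9*m^2 - 7*m + w*(-4*m^2 - 6*m + 4) + 6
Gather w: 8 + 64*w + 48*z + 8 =64*w + 48*z + 16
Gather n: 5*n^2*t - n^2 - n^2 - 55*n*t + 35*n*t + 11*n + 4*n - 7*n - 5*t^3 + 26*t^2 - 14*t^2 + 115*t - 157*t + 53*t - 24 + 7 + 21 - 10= n^2*(5*t - 2) + n*(8 - 20*t) - 5*t^3 + 12*t^2 + 11*t - 6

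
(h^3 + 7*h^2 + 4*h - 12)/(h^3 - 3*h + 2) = (h + 6)/(h - 1)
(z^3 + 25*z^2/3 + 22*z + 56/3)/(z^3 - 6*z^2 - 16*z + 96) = (3*z^2 + 13*z + 14)/(3*(z^2 - 10*z + 24))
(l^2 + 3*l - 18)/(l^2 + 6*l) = (l - 3)/l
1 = 1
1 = 1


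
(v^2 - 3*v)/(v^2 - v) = (v - 3)/(v - 1)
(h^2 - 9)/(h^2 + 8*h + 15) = (h - 3)/(h + 5)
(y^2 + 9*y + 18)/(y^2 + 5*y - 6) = (y + 3)/(y - 1)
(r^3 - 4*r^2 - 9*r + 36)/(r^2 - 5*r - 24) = (r^2 - 7*r + 12)/(r - 8)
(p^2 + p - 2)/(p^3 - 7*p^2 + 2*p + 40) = (p - 1)/(p^2 - 9*p + 20)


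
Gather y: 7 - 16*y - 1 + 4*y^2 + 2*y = 4*y^2 - 14*y + 6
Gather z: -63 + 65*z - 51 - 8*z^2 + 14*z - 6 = -8*z^2 + 79*z - 120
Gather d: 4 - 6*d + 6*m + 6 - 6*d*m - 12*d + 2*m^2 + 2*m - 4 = d*(-6*m - 18) + 2*m^2 + 8*m + 6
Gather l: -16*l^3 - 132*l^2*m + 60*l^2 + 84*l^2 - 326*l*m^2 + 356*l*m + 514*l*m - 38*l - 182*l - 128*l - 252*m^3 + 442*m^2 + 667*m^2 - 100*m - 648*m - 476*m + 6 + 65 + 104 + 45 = -16*l^3 + l^2*(144 - 132*m) + l*(-326*m^2 + 870*m - 348) - 252*m^3 + 1109*m^2 - 1224*m + 220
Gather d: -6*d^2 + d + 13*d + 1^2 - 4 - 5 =-6*d^2 + 14*d - 8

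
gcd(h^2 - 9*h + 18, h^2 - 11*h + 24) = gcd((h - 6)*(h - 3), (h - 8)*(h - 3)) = h - 3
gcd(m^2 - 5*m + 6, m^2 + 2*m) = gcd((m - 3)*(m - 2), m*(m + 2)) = 1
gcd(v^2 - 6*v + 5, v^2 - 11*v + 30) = v - 5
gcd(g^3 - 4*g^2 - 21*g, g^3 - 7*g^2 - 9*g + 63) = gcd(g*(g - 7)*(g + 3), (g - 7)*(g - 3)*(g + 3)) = g^2 - 4*g - 21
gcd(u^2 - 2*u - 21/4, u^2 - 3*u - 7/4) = u - 7/2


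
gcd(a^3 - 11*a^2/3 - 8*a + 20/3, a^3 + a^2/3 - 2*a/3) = a - 2/3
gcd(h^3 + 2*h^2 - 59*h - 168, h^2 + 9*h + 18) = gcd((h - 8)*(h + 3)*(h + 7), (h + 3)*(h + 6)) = h + 3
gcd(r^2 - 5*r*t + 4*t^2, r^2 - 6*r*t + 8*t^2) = r - 4*t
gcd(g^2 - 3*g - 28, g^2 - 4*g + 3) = 1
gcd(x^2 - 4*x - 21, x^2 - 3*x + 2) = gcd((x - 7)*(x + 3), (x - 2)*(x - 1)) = 1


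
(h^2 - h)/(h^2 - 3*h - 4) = h*(1 - h)/(-h^2 + 3*h + 4)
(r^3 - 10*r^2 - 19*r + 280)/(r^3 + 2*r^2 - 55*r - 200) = (r - 7)/(r + 5)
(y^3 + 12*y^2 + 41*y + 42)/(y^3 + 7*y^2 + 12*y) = (y^2 + 9*y + 14)/(y*(y + 4))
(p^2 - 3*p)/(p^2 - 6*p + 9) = p/(p - 3)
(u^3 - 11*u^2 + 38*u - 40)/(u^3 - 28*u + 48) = (u - 5)/(u + 6)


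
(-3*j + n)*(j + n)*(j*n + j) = -3*j^3*n - 3*j^3 - 2*j^2*n^2 - 2*j^2*n + j*n^3 + j*n^2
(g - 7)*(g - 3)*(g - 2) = g^3 - 12*g^2 + 41*g - 42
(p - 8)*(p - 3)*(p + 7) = p^3 - 4*p^2 - 53*p + 168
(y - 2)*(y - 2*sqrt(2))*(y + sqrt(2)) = y^3 - 2*y^2 - sqrt(2)*y^2 - 4*y + 2*sqrt(2)*y + 8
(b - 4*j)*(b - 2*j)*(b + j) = b^3 - 5*b^2*j + 2*b*j^2 + 8*j^3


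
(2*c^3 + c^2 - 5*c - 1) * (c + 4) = 2*c^4 + 9*c^3 - c^2 - 21*c - 4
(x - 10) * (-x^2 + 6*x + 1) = -x^3 + 16*x^2 - 59*x - 10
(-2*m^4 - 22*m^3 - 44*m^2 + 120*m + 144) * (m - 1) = -2*m^5 - 20*m^4 - 22*m^3 + 164*m^2 + 24*m - 144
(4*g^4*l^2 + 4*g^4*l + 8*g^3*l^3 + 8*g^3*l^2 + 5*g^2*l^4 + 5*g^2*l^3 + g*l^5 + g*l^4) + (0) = 4*g^4*l^2 + 4*g^4*l + 8*g^3*l^3 + 8*g^3*l^2 + 5*g^2*l^4 + 5*g^2*l^3 + g*l^5 + g*l^4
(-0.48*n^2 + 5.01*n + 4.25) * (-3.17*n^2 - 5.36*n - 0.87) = 1.5216*n^4 - 13.3089*n^3 - 39.9085*n^2 - 27.1387*n - 3.6975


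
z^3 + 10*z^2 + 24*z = z*(z + 4)*(z + 6)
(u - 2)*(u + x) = u^2 + u*x - 2*u - 2*x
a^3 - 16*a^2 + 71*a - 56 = (a - 8)*(a - 7)*(a - 1)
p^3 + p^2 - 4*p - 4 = (p - 2)*(p + 1)*(p + 2)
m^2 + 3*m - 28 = (m - 4)*(m + 7)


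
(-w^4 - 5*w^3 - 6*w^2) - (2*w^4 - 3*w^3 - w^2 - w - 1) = -3*w^4 - 2*w^3 - 5*w^2 + w + 1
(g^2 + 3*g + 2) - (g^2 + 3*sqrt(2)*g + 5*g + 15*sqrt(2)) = -3*sqrt(2)*g - 2*g - 15*sqrt(2) + 2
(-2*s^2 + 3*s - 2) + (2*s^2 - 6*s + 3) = 1 - 3*s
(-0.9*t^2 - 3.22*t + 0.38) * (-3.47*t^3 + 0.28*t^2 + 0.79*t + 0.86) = 3.123*t^5 + 10.9214*t^4 - 2.9312*t^3 - 3.2114*t^2 - 2.469*t + 0.3268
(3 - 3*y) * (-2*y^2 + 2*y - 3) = 6*y^3 - 12*y^2 + 15*y - 9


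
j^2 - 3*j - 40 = (j - 8)*(j + 5)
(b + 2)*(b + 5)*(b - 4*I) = b^3 + 7*b^2 - 4*I*b^2 + 10*b - 28*I*b - 40*I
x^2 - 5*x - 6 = (x - 6)*(x + 1)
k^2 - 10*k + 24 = (k - 6)*(k - 4)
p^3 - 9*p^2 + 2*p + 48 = (p - 8)*(p - 3)*(p + 2)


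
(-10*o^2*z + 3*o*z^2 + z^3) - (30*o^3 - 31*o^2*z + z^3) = -30*o^3 + 21*o^2*z + 3*o*z^2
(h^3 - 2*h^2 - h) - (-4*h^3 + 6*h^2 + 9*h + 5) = 5*h^3 - 8*h^2 - 10*h - 5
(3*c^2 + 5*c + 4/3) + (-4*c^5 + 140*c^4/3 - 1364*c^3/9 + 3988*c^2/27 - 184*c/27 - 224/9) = -4*c^5 + 140*c^4/3 - 1364*c^3/9 + 4069*c^2/27 - 49*c/27 - 212/9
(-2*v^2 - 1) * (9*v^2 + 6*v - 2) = -18*v^4 - 12*v^3 - 5*v^2 - 6*v + 2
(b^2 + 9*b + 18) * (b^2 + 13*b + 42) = b^4 + 22*b^3 + 177*b^2 + 612*b + 756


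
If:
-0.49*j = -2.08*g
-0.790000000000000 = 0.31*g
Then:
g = -2.55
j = -10.82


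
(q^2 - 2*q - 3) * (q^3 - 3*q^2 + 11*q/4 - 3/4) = q^5 - 5*q^4 + 23*q^3/4 + 11*q^2/4 - 27*q/4 + 9/4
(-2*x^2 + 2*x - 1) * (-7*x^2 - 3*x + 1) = 14*x^4 - 8*x^3 - x^2 + 5*x - 1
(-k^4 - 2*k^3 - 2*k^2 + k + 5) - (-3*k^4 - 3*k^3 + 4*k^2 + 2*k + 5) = 2*k^4 + k^3 - 6*k^2 - k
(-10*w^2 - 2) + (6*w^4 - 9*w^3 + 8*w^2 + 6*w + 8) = 6*w^4 - 9*w^3 - 2*w^2 + 6*w + 6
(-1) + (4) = 3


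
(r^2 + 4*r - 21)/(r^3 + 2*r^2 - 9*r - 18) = (r + 7)/(r^2 + 5*r + 6)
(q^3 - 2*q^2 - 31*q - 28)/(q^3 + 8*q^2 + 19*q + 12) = (q - 7)/(q + 3)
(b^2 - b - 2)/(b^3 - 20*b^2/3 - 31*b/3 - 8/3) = 3*(b - 2)/(3*b^2 - 23*b - 8)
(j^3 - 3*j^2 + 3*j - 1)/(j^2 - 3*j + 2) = (j^2 - 2*j + 1)/(j - 2)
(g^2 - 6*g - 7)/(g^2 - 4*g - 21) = (g + 1)/(g + 3)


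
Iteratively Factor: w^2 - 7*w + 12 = (w - 4)*(w - 3)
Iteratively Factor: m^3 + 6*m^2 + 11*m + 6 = (m + 3)*(m^2 + 3*m + 2) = (m + 2)*(m + 3)*(m + 1)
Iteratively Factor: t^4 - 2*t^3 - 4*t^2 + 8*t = (t + 2)*(t^3 - 4*t^2 + 4*t) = (t - 2)*(t + 2)*(t^2 - 2*t) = t*(t - 2)*(t + 2)*(t - 2)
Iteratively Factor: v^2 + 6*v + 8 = (v + 4)*(v + 2)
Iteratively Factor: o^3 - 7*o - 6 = (o - 3)*(o^2 + 3*o + 2) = (o - 3)*(o + 2)*(o + 1)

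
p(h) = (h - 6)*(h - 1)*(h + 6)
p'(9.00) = 189.00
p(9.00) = 360.00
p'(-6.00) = 84.00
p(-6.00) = 0.00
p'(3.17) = -12.19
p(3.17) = -56.31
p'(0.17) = -36.25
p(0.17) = 29.86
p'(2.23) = -25.54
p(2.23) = -38.16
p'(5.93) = 57.63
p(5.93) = -4.12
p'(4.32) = 11.35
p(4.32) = -57.56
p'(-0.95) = -31.39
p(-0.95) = 68.44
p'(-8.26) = 185.20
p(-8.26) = -298.43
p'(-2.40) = -13.92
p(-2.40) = 102.82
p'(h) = (h - 6)*(h - 1) + (h - 6)*(h + 6) + (h - 1)*(h + 6) = 3*h^2 - 2*h - 36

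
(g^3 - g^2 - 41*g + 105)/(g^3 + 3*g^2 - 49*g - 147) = (g^2 - 8*g + 15)/(g^2 - 4*g - 21)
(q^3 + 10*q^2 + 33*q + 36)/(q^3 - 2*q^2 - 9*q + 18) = (q^2 + 7*q + 12)/(q^2 - 5*q + 6)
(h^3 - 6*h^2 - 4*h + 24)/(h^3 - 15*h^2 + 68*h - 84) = (h + 2)/(h - 7)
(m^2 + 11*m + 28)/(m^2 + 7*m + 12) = (m + 7)/(m + 3)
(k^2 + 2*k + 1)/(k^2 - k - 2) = (k + 1)/(k - 2)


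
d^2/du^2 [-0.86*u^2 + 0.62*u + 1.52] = -1.72000000000000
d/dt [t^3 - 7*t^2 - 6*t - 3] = 3*t^2 - 14*t - 6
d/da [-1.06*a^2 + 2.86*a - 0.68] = 2.86 - 2.12*a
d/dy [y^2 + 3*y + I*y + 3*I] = 2*y + 3 + I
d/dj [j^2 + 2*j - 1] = 2*j + 2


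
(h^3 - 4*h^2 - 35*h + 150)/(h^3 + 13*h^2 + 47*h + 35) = (h^3 - 4*h^2 - 35*h + 150)/(h^3 + 13*h^2 + 47*h + 35)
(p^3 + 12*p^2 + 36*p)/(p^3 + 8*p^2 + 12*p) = (p + 6)/(p + 2)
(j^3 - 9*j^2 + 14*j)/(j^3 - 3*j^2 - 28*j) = (j - 2)/(j + 4)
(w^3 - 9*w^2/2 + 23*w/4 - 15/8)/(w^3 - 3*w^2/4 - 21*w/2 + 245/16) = 2*(4*w^2 - 8*w + 3)/(8*w^2 + 14*w - 49)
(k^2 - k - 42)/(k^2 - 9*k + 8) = (k^2 - k - 42)/(k^2 - 9*k + 8)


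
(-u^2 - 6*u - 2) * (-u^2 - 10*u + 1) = u^4 + 16*u^3 + 61*u^2 + 14*u - 2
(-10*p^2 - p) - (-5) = -10*p^2 - p + 5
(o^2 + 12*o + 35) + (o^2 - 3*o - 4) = 2*o^2 + 9*o + 31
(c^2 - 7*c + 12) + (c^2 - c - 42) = 2*c^2 - 8*c - 30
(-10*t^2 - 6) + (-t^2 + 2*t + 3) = -11*t^2 + 2*t - 3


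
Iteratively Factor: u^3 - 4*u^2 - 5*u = (u + 1)*(u^2 - 5*u) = u*(u + 1)*(u - 5)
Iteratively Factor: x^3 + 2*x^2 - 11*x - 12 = (x - 3)*(x^2 + 5*x + 4) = (x - 3)*(x + 4)*(x + 1)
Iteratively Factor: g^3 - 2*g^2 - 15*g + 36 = (g + 4)*(g^2 - 6*g + 9) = (g - 3)*(g + 4)*(g - 3)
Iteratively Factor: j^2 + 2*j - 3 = (j - 1)*(j + 3)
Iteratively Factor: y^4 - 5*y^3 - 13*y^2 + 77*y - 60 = (y + 4)*(y^3 - 9*y^2 + 23*y - 15) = (y - 3)*(y + 4)*(y^2 - 6*y + 5) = (y - 5)*(y - 3)*(y + 4)*(y - 1)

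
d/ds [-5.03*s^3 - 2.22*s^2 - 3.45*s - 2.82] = -15.09*s^2 - 4.44*s - 3.45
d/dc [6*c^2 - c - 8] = 12*c - 1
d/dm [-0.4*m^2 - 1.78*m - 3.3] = -0.8*m - 1.78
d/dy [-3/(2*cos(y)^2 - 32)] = -3*sin(y)*cos(y)/(cos(y)^2 - 16)^2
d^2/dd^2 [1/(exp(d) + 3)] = (exp(d) - 3)*exp(d)/(exp(d) + 3)^3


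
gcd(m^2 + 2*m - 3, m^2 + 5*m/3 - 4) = m + 3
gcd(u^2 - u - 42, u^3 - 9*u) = 1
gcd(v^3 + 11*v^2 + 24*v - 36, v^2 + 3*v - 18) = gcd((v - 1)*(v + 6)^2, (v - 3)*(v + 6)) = v + 6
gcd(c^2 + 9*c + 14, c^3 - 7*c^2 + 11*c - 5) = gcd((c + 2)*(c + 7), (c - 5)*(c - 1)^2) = 1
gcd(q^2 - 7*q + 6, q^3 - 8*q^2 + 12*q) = q - 6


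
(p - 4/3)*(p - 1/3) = p^2 - 5*p/3 + 4/9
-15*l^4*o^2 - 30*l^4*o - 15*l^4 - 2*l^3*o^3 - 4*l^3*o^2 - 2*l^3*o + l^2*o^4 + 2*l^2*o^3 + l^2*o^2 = (-5*l + o)*(3*l + o)*(l*o + l)^2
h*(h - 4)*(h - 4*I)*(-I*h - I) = -I*h^4 - 4*h^3 + 3*I*h^3 + 12*h^2 + 4*I*h^2 + 16*h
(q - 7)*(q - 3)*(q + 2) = q^3 - 8*q^2 + q + 42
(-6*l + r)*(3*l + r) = -18*l^2 - 3*l*r + r^2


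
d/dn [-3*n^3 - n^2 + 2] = n*(-9*n - 2)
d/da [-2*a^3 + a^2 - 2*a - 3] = -6*a^2 + 2*a - 2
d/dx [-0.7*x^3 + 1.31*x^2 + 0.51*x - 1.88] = -2.1*x^2 + 2.62*x + 0.51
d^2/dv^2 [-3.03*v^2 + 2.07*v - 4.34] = -6.06000000000000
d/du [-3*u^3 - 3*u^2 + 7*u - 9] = -9*u^2 - 6*u + 7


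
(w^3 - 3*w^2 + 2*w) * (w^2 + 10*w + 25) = w^5 + 7*w^4 - 3*w^3 - 55*w^2 + 50*w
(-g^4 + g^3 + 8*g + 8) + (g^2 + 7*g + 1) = -g^4 + g^3 + g^2 + 15*g + 9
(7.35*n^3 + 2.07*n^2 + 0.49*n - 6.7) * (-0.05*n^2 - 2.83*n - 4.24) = -0.3675*n^5 - 20.904*n^4 - 37.0466*n^3 - 9.8285*n^2 + 16.8834*n + 28.408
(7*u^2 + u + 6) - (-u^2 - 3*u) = 8*u^2 + 4*u + 6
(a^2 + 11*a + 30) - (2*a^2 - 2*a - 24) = -a^2 + 13*a + 54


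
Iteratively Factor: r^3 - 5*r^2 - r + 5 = (r + 1)*(r^2 - 6*r + 5) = (r - 1)*(r + 1)*(r - 5)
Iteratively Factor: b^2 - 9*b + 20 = (b - 4)*(b - 5)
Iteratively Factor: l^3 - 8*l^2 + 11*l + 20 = (l + 1)*(l^2 - 9*l + 20) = (l - 4)*(l + 1)*(l - 5)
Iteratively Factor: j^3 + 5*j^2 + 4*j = (j + 4)*(j^2 + j) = (j + 1)*(j + 4)*(j)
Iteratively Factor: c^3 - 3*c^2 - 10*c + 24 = (c - 2)*(c^2 - c - 12) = (c - 2)*(c + 3)*(c - 4)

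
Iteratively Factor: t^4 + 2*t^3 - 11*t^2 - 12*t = (t - 3)*(t^3 + 5*t^2 + 4*t) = (t - 3)*(t + 1)*(t^2 + 4*t) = t*(t - 3)*(t + 1)*(t + 4)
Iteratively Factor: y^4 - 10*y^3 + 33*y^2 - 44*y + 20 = (y - 2)*(y^3 - 8*y^2 + 17*y - 10) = (y - 2)*(y - 1)*(y^2 - 7*y + 10) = (y - 5)*(y - 2)*(y - 1)*(y - 2)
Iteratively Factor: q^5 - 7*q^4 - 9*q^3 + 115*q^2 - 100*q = (q)*(q^4 - 7*q^3 - 9*q^2 + 115*q - 100) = q*(q - 5)*(q^3 - 2*q^2 - 19*q + 20) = q*(q - 5)*(q - 1)*(q^2 - q - 20) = q*(q - 5)*(q - 1)*(q + 4)*(q - 5)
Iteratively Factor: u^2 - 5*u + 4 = (u - 1)*(u - 4)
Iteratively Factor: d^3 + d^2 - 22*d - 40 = (d + 4)*(d^2 - 3*d - 10) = (d - 5)*(d + 4)*(d + 2)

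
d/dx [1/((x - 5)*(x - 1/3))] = 6*(8 - 3*x)/(9*x^4 - 96*x^3 + 286*x^2 - 160*x + 25)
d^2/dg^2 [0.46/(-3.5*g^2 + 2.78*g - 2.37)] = (11.27*g^2 - 8.9516*g - 0.46*(7.0*g - 2.78)*(14.0*g - 5.56) + 7.6314)/(3.5*g^2 - 2.78*g + 2.37)^3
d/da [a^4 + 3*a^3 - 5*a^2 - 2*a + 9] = 4*a^3 + 9*a^2 - 10*a - 2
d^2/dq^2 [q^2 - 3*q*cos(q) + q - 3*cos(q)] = 3*q*cos(q) + 6*sin(q) + 3*cos(q) + 2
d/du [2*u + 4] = 2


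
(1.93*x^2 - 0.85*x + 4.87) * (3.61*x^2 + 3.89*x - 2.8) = 6.9673*x^4 + 4.4392*x^3 + 8.8702*x^2 + 21.3243*x - 13.636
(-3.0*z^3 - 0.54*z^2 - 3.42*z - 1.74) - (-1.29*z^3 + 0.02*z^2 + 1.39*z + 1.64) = -1.71*z^3 - 0.56*z^2 - 4.81*z - 3.38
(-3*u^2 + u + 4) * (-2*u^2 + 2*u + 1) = 6*u^4 - 8*u^3 - 9*u^2 + 9*u + 4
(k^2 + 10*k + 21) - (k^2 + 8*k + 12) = 2*k + 9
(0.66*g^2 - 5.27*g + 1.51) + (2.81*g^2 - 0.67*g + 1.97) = 3.47*g^2 - 5.94*g + 3.48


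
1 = 1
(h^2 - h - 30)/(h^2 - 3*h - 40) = (h - 6)/(h - 8)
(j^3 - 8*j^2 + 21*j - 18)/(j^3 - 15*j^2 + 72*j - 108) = (j^2 - 5*j + 6)/(j^2 - 12*j + 36)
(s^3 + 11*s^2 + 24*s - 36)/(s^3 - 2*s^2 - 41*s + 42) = (s + 6)/(s - 7)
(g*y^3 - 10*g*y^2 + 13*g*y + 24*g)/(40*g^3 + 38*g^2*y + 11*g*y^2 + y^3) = g*(y^3 - 10*y^2 + 13*y + 24)/(40*g^3 + 38*g^2*y + 11*g*y^2 + y^3)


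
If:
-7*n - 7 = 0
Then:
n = -1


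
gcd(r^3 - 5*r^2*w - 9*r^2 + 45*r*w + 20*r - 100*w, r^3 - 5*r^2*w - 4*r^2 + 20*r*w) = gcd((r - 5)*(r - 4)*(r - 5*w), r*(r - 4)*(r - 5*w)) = r^2 - 5*r*w - 4*r + 20*w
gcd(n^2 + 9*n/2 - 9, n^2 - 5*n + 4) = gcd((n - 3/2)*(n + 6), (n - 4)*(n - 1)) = 1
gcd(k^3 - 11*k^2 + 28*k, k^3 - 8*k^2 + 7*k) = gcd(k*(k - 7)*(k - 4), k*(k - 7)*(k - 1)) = k^2 - 7*k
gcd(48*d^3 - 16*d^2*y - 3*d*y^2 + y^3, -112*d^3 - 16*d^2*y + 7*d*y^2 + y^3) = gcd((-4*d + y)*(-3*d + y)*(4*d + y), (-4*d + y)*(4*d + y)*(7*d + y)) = -16*d^2 + y^2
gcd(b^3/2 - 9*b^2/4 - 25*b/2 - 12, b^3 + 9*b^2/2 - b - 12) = b + 2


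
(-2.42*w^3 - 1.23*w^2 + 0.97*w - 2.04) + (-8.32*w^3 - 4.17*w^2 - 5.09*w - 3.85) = -10.74*w^3 - 5.4*w^2 - 4.12*w - 5.89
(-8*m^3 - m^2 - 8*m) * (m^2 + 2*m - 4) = -8*m^5 - 17*m^4 + 22*m^3 - 12*m^2 + 32*m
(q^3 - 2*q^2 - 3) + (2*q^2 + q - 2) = q^3 + q - 5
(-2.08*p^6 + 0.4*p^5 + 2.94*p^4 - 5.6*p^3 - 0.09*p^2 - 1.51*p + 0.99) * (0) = 0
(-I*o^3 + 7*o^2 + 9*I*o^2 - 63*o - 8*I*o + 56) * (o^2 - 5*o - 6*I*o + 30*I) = -I*o^5 + o^4 + 14*I*o^4 - 14*o^3 - 95*I*o^3 + 53*o^2 + 628*I*o^2 - 40*o - 2226*I*o + 1680*I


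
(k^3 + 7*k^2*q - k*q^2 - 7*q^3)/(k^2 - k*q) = k + 8*q + 7*q^2/k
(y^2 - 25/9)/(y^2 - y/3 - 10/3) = (y - 5/3)/(y - 2)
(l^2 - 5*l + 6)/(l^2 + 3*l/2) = 2*(l^2 - 5*l + 6)/(l*(2*l + 3))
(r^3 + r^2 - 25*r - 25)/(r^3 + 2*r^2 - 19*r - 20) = (r - 5)/(r - 4)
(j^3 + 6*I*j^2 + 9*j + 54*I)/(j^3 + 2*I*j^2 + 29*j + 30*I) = (j^2 + 9)/(j^2 - 4*I*j + 5)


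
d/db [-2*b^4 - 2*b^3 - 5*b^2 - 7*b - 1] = -8*b^3 - 6*b^2 - 10*b - 7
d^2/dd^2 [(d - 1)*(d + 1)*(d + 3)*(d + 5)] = 12*d^2 + 48*d + 28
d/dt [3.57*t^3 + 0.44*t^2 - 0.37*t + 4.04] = 10.71*t^2 + 0.88*t - 0.37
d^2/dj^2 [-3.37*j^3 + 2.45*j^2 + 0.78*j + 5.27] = 4.9 - 20.22*j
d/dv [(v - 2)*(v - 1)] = 2*v - 3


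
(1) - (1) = 0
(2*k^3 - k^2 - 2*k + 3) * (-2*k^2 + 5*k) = -4*k^5 + 12*k^4 - k^3 - 16*k^2 + 15*k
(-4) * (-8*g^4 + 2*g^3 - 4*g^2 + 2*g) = 32*g^4 - 8*g^3 + 16*g^2 - 8*g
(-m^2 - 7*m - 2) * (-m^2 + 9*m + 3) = m^4 - 2*m^3 - 64*m^2 - 39*m - 6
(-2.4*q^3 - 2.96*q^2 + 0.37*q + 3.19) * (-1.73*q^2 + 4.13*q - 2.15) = 4.152*q^5 - 4.7912*q^4 - 7.7049*q^3 + 2.3734*q^2 + 12.3792*q - 6.8585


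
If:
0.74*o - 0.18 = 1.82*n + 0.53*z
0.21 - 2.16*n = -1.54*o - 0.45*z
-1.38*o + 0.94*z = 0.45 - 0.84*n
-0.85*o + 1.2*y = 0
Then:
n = -0.31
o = -0.55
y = -0.39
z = -0.06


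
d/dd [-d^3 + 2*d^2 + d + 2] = -3*d^2 + 4*d + 1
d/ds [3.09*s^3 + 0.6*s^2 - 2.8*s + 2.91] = 9.27*s^2 + 1.2*s - 2.8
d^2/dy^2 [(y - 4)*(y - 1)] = 2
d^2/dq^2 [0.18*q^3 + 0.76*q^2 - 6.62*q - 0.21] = 1.08*q + 1.52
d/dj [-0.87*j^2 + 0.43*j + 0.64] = 0.43 - 1.74*j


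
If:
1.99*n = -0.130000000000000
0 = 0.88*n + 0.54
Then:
No Solution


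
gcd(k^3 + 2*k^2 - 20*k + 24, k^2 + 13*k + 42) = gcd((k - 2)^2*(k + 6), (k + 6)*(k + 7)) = k + 6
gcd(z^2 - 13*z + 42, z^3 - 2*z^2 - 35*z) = z - 7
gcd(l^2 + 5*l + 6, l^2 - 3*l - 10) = l + 2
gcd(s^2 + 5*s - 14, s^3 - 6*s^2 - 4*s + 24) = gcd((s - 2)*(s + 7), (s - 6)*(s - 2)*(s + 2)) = s - 2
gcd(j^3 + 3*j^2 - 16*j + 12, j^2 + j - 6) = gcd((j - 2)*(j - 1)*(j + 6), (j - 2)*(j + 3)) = j - 2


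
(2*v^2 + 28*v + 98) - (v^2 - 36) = v^2 + 28*v + 134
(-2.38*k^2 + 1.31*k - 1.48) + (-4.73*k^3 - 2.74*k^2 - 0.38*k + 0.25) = -4.73*k^3 - 5.12*k^2 + 0.93*k - 1.23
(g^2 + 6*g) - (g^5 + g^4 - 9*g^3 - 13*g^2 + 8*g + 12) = -g^5 - g^4 + 9*g^3 + 14*g^2 - 2*g - 12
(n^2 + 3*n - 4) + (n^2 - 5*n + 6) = 2*n^2 - 2*n + 2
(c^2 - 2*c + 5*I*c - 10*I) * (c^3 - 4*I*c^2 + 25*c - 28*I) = c^5 - 2*c^4 + I*c^4 + 45*c^3 - 2*I*c^3 - 90*c^2 + 97*I*c^2 + 140*c - 194*I*c - 280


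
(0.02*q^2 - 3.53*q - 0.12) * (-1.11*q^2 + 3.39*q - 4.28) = -0.0222*q^4 + 3.9861*q^3 - 11.9191*q^2 + 14.7016*q + 0.5136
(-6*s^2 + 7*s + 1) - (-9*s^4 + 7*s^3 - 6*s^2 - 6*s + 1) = 9*s^4 - 7*s^3 + 13*s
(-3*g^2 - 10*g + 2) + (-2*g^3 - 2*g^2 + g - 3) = -2*g^3 - 5*g^2 - 9*g - 1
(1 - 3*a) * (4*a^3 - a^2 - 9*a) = -12*a^4 + 7*a^3 + 26*a^2 - 9*a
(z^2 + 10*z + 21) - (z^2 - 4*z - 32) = 14*z + 53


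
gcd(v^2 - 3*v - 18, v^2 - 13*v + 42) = v - 6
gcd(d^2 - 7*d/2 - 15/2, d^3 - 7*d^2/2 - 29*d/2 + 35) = d - 5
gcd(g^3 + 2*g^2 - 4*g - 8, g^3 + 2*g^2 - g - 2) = g + 2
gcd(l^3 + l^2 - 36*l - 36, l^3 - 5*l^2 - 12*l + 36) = l - 6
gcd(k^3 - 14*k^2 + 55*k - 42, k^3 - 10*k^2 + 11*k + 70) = k - 7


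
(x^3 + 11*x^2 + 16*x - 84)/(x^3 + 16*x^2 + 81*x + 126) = (x - 2)/(x + 3)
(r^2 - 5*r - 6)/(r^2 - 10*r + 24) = (r + 1)/(r - 4)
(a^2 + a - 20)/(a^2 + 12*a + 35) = (a - 4)/(a + 7)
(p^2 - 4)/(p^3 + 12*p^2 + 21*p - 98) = (p + 2)/(p^2 + 14*p + 49)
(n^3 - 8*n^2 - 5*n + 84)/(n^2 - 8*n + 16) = (n^2 - 4*n - 21)/(n - 4)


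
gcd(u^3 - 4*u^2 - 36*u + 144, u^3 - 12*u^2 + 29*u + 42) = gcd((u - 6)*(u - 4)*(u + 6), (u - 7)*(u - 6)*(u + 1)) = u - 6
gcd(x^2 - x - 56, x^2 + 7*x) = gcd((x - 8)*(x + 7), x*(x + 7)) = x + 7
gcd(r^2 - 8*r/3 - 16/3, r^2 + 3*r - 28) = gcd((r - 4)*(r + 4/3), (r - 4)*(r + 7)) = r - 4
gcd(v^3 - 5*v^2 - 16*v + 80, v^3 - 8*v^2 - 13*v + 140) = v^2 - v - 20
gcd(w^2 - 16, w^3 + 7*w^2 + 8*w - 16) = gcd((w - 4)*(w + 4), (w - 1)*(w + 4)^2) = w + 4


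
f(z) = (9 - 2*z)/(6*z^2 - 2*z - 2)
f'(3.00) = -0.09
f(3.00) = 0.07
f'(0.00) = 5.50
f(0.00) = -4.50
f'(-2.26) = 0.30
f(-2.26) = 0.41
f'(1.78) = -0.73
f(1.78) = 0.40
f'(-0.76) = 12.45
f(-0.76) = 3.52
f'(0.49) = -11.83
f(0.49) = -5.21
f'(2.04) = -0.42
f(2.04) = 0.26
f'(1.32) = -2.95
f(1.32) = 1.09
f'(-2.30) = 0.28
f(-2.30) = 0.40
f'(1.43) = -1.97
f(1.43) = 0.83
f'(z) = (2 - 12*z)*(9 - 2*z)/(6*z^2 - 2*z - 2)^2 - 2/(6*z^2 - 2*z - 2)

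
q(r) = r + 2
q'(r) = 1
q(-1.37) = 0.63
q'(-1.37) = 1.00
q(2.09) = 4.09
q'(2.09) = 1.00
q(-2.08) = -0.08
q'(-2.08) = 1.00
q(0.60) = 2.60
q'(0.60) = 1.00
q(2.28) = 4.28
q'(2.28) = 1.00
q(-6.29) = -4.29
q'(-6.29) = 1.00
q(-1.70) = 0.30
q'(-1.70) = 1.00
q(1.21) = 3.21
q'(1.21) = 1.00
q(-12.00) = -10.00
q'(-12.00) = 1.00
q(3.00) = 5.00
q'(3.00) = 1.00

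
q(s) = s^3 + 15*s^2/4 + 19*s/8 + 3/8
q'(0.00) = 2.38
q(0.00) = 0.38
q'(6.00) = 155.38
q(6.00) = 365.62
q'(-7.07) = 99.30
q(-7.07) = -182.37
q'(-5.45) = 50.61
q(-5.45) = -63.06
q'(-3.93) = 19.23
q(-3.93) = -11.74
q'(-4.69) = 33.19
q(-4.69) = -31.44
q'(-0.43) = -0.30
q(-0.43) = -0.03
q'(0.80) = 10.30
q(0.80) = 5.19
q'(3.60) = 68.26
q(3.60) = 104.18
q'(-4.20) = 23.80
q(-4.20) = -17.54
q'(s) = 3*s^2 + 15*s/2 + 19/8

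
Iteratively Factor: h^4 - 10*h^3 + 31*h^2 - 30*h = (h - 2)*(h^3 - 8*h^2 + 15*h) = (h - 5)*(h - 2)*(h^2 - 3*h) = (h - 5)*(h - 3)*(h - 2)*(h)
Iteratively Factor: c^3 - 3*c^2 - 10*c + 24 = (c - 4)*(c^2 + c - 6) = (c - 4)*(c - 2)*(c + 3)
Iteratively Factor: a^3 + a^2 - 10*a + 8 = (a - 2)*(a^2 + 3*a - 4) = (a - 2)*(a + 4)*(a - 1)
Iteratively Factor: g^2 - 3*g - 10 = (g + 2)*(g - 5)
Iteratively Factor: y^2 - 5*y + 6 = (y - 2)*(y - 3)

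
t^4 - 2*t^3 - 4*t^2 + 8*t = t*(t - 2)^2*(t + 2)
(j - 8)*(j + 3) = j^2 - 5*j - 24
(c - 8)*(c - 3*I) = c^2 - 8*c - 3*I*c + 24*I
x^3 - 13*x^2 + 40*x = x*(x - 8)*(x - 5)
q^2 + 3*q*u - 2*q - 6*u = (q - 2)*(q + 3*u)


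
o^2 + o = o*(o + 1)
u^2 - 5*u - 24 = (u - 8)*(u + 3)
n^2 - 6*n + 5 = (n - 5)*(n - 1)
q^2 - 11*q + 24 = (q - 8)*(q - 3)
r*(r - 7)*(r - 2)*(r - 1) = r^4 - 10*r^3 + 23*r^2 - 14*r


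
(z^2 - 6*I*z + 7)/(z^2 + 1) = (z - 7*I)/(z - I)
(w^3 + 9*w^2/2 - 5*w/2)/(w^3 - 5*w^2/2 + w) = (w + 5)/(w - 2)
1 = 1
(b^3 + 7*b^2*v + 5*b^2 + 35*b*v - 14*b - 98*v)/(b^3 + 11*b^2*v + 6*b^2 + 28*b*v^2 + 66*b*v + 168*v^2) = (b^2 + 5*b - 14)/(b^2 + 4*b*v + 6*b + 24*v)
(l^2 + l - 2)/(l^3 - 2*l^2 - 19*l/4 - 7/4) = 4*(-l^2 - l + 2)/(-4*l^3 + 8*l^2 + 19*l + 7)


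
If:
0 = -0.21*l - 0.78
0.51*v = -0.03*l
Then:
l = -3.71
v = 0.22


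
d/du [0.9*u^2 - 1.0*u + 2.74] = 1.8*u - 1.0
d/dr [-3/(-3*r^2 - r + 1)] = 3*(-6*r - 1)/(3*r^2 + r - 1)^2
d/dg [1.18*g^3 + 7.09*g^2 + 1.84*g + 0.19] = 3.54*g^2 + 14.18*g + 1.84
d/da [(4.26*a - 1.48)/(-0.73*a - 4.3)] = (-14.160832*a - 83.41312)/(0.73*a + 4.3)^3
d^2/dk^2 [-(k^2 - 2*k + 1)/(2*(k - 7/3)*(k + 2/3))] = 9*(27*k^3 - 621*k^2 + 1161*k - 967)/(729*k^6 - 3645*k^5 + 2673*k^4 + 7965*k^3 - 4158*k^2 - 8820*k - 2744)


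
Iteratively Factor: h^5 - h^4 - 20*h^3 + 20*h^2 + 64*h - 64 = (h + 4)*(h^4 - 5*h^3 + 20*h - 16) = (h - 1)*(h + 4)*(h^3 - 4*h^2 - 4*h + 16) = (h - 4)*(h - 1)*(h + 4)*(h^2 - 4) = (h - 4)*(h - 2)*(h - 1)*(h + 4)*(h + 2)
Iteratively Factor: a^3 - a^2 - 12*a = (a + 3)*(a^2 - 4*a) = (a - 4)*(a + 3)*(a)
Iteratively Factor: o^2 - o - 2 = (o + 1)*(o - 2)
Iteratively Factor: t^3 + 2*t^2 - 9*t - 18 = (t + 2)*(t^2 - 9) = (t - 3)*(t + 2)*(t + 3)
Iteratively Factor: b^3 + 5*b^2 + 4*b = (b + 4)*(b^2 + b) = (b + 1)*(b + 4)*(b)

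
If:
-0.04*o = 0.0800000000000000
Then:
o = -2.00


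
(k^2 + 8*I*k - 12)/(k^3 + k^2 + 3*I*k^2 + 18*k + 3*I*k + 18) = (k + 2*I)/(k^2 + k*(1 - 3*I) - 3*I)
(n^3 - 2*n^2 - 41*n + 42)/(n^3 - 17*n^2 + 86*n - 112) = (n^2 + 5*n - 6)/(n^2 - 10*n + 16)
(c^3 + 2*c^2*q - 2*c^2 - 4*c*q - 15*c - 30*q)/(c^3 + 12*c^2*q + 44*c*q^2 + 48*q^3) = (c^2 - 2*c - 15)/(c^2 + 10*c*q + 24*q^2)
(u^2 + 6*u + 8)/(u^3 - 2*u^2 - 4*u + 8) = (u + 4)/(u^2 - 4*u + 4)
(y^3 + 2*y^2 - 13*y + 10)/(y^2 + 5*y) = y - 3 + 2/y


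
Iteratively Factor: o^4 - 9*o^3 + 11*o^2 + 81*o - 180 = (o + 3)*(o^3 - 12*o^2 + 47*o - 60) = (o - 5)*(o + 3)*(o^2 - 7*o + 12) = (o - 5)*(o - 3)*(o + 3)*(o - 4)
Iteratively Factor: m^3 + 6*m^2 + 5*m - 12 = (m + 4)*(m^2 + 2*m - 3) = (m - 1)*(m + 4)*(m + 3)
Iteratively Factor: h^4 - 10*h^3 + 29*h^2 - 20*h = (h - 4)*(h^3 - 6*h^2 + 5*h) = (h - 5)*(h - 4)*(h^2 - h) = h*(h - 5)*(h - 4)*(h - 1)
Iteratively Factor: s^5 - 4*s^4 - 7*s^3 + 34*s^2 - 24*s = (s - 2)*(s^4 - 2*s^3 - 11*s^2 + 12*s) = (s - 2)*(s - 1)*(s^3 - s^2 - 12*s) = (s - 2)*(s - 1)*(s + 3)*(s^2 - 4*s) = s*(s - 2)*(s - 1)*(s + 3)*(s - 4)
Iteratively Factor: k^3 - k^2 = (k - 1)*(k^2) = k*(k - 1)*(k)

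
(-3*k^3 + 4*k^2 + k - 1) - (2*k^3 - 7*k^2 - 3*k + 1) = -5*k^3 + 11*k^2 + 4*k - 2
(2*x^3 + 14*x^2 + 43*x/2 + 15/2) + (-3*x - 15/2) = 2*x^3 + 14*x^2 + 37*x/2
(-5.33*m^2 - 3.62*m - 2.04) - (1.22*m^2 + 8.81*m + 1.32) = -6.55*m^2 - 12.43*m - 3.36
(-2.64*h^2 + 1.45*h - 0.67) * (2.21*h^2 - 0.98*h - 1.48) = -5.8344*h^4 + 5.7917*h^3 + 1.0055*h^2 - 1.4894*h + 0.9916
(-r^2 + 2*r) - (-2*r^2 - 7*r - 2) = r^2 + 9*r + 2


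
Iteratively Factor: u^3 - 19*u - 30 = (u - 5)*(u^2 + 5*u + 6) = (u - 5)*(u + 2)*(u + 3)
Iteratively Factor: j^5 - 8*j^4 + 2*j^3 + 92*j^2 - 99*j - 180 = (j + 1)*(j^4 - 9*j^3 + 11*j^2 + 81*j - 180) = (j - 5)*(j + 1)*(j^3 - 4*j^2 - 9*j + 36) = (j - 5)*(j - 3)*(j + 1)*(j^2 - j - 12) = (j - 5)*(j - 4)*(j - 3)*(j + 1)*(j + 3)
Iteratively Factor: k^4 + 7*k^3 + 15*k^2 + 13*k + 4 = (k + 4)*(k^3 + 3*k^2 + 3*k + 1) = (k + 1)*(k + 4)*(k^2 + 2*k + 1) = (k + 1)^2*(k + 4)*(k + 1)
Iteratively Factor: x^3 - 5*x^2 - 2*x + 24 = (x + 2)*(x^2 - 7*x + 12) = (x - 4)*(x + 2)*(x - 3)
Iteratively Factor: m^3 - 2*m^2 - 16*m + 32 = (m - 2)*(m^2 - 16) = (m - 4)*(m - 2)*(m + 4)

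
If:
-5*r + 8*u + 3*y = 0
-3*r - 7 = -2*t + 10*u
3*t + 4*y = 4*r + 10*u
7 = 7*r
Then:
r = 1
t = 350/17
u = 53/17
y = -113/17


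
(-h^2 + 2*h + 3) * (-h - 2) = h^3 - 7*h - 6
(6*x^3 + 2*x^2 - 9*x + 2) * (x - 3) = 6*x^4 - 16*x^3 - 15*x^2 + 29*x - 6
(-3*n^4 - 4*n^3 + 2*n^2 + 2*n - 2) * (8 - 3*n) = 9*n^5 - 12*n^4 - 38*n^3 + 10*n^2 + 22*n - 16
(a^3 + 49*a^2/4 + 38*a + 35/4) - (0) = a^3 + 49*a^2/4 + 38*a + 35/4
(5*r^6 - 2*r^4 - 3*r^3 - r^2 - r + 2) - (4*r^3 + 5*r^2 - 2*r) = 5*r^6 - 2*r^4 - 7*r^3 - 6*r^2 + r + 2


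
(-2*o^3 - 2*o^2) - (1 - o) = -2*o^3 - 2*o^2 + o - 1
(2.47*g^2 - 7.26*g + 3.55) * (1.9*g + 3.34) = 4.693*g^3 - 5.5442*g^2 - 17.5034*g + 11.857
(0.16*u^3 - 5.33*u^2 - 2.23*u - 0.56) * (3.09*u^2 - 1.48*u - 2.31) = 0.4944*u^5 - 16.7065*u^4 + 0.6281*u^3 + 13.8823*u^2 + 5.9801*u + 1.2936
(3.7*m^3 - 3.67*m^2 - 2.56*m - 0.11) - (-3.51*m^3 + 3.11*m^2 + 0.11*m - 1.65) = 7.21*m^3 - 6.78*m^2 - 2.67*m + 1.54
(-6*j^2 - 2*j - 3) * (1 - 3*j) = 18*j^3 + 7*j - 3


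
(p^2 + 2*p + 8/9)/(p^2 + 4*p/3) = (p + 2/3)/p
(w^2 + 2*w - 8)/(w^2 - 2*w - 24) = (w - 2)/(w - 6)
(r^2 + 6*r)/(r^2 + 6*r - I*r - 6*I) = r/(r - I)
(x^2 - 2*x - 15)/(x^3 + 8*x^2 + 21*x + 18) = (x - 5)/(x^2 + 5*x + 6)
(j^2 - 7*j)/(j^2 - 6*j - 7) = j/(j + 1)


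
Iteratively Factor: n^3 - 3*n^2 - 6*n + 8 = (n - 4)*(n^2 + n - 2) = (n - 4)*(n - 1)*(n + 2)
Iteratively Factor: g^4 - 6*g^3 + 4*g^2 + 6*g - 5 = (g - 1)*(g^3 - 5*g^2 - g + 5) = (g - 5)*(g - 1)*(g^2 - 1) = (g - 5)*(g - 1)*(g + 1)*(g - 1)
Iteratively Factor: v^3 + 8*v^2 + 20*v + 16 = (v + 2)*(v^2 + 6*v + 8) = (v + 2)^2*(v + 4)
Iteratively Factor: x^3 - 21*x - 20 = (x + 4)*(x^2 - 4*x - 5) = (x + 1)*(x + 4)*(x - 5)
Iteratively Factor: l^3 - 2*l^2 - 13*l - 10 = (l + 2)*(l^2 - 4*l - 5) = (l - 5)*(l + 2)*(l + 1)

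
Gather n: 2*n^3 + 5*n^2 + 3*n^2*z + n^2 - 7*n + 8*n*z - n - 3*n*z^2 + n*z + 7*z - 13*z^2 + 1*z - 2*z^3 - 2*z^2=2*n^3 + n^2*(3*z + 6) + n*(-3*z^2 + 9*z - 8) - 2*z^3 - 15*z^2 + 8*z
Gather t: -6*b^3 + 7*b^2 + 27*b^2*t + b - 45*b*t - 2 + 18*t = -6*b^3 + 7*b^2 + b + t*(27*b^2 - 45*b + 18) - 2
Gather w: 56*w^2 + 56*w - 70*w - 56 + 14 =56*w^2 - 14*w - 42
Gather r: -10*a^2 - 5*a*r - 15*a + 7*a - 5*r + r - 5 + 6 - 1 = -10*a^2 - 8*a + r*(-5*a - 4)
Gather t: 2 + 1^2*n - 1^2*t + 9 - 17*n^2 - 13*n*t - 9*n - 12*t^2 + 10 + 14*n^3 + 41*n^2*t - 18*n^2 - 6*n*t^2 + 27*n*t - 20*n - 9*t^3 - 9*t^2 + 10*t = 14*n^3 - 35*n^2 - 28*n - 9*t^3 + t^2*(-6*n - 21) + t*(41*n^2 + 14*n + 9) + 21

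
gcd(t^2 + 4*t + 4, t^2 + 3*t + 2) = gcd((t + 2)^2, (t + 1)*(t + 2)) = t + 2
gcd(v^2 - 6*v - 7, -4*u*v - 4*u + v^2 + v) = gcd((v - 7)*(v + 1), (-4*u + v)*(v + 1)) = v + 1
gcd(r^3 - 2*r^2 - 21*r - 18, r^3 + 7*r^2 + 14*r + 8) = r + 1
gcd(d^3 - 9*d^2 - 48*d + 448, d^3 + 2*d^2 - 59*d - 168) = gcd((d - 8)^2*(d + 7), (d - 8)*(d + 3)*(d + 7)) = d^2 - d - 56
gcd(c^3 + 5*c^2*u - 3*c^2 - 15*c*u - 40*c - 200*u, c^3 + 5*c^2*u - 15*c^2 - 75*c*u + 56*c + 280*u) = c^2 + 5*c*u - 8*c - 40*u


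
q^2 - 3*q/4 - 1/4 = (q - 1)*(q + 1/4)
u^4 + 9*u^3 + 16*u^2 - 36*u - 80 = (u - 2)*(u + 2)*(u + 4)*(u + 5)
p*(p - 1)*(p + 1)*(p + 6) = p^4 + 6*p^3 - p^2 - 6*p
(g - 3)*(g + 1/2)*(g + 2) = g^3 - g^2/2 - 13*g/2 - 3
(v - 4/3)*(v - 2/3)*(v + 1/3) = v^3 - 5*v^2/3 + 2*v/9 + 8/27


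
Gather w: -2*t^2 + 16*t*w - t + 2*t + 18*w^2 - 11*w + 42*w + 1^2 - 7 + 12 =-2*t^2 + t + 18*w^2 + w*(16*t + 31) + 6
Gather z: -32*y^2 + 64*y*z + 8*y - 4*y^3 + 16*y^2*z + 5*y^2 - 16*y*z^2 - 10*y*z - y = -4*y^3 - 27*y^2 - 16*y*z^2 + 7*y + z*(16*y^2 + 54*y)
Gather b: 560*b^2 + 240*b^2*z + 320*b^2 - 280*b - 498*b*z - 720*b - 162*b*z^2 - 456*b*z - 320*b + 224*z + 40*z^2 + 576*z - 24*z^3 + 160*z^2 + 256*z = b^2*(240*z + 880) + b*(-162*z^2 - 954*z - 1320) - 24*z^3 + 200*z^2 + 1056*z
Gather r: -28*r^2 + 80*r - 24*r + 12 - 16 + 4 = -28*r^2 + 56*r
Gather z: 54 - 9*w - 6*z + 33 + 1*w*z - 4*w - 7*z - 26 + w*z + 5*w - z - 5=-8*w + z*(2*w - 14) + 56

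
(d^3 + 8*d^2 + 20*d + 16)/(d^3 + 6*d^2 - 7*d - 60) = (d^2 + 4*d + 4)/(d^2 + 2*d - 15)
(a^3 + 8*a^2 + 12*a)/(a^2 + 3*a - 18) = a*(a + 2)/(a - 3)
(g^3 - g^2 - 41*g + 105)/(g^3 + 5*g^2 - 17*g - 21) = (g - 5)/(g + 1)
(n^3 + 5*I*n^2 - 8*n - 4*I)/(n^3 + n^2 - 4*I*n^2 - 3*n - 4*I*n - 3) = (n^3 + 5*I*n^2 - 8*n - 4*I)/(n^3 + n^2*(1 - 4*I) - n*(3 + 4*I) - 3)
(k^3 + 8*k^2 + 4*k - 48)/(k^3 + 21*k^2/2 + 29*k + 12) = 2*(k - 2)/(2*k + 1)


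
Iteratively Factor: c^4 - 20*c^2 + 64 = (c + 4)*(c^3 - 4*c^2 - 4*c + 16) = (c - 4)*(c + 4)*(c^2 - 4) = (c - 4)*(c - 2)*(c + 4)*(c + 2)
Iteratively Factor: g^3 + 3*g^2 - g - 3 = (g + 3)*(g^2 - 1) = (g - 1)*(g + 3)*(g + 1)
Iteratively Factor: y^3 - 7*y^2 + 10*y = (y - 2)*(y^2 - 5*y) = y*(y - 2)*(y - 5)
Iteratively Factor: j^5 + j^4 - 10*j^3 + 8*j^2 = (j - 1)*(j^4 + 2*j^3 - 8*j^2) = (j - 2)*(j - 1)*(j^3 + 4*j^2) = (j - 2)*(j - 1)*(j + 4)*(j^2) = j*(j - 2)*(j - 1)*(j + 4)*(j)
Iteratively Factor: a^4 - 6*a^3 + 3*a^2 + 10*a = (a)*(a^3 - 6*a^2 + 3*a + 10) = a*(a - 2)*(a^2 - 4*a - 5) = a*(a - 2)*(a + 1)*(a - 5)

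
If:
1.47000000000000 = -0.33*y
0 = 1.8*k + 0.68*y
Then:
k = 1.68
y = -4.45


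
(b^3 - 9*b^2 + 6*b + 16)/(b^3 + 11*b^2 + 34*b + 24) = (b^2 - 10*b + 16)/(b^2 + 10*b + 24)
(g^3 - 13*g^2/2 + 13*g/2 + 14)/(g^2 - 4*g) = g - 5/2 - 7/(2*g)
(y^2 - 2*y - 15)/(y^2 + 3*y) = (y - 5)/y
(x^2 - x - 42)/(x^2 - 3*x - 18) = (-x^2 + x + 42)/(-x^2 + 3*x + 18)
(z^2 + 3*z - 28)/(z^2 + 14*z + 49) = (z - 4)/(z + 7)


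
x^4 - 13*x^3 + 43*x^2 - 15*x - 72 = (x - 8)*(x - 3)^2*(x + 1)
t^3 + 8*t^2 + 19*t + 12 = (t + 1)*(t + 3)*(t + 4)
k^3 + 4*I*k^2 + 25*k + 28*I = (k - 4*I)*(k + I)*(k + 7*I)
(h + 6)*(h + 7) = h^2 + 13*h + 42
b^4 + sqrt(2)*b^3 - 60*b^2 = b^2*(b - 5*sqrt(2))*(b + 6*sqrt(2))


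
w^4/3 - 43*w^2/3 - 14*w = w*(w/3 + 1/3)*(w - 7)*(w + 6)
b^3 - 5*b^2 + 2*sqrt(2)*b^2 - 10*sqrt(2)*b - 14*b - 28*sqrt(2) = (b - 7)*(b + 2)*(b + 2*sqrt(2))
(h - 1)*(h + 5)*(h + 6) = h^3 + 10*h^2 + 19*h - 30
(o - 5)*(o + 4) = o^2 - o - 20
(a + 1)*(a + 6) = a^2 + 7*a + 6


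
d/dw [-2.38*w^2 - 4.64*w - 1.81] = -4.76*w - 4.64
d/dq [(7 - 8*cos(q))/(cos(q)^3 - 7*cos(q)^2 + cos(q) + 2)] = (-16*cos(q)^3 + 77*cos(q)^2 - 98*cos(q) + 23)*sin(q)/(cos(q)^3 - 7*cos(q)^2 + cos(q) + 2)^2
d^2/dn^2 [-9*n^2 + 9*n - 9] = -18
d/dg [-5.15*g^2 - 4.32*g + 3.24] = -10.3*g - 4.32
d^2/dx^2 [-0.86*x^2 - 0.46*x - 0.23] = -1.72000000000000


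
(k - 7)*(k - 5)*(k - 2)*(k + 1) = k^4 - 13*k^3 + 45*k^2 - 11*k - 70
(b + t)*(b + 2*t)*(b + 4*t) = b^3 + 7*b^2*t + 14*b*t^2 + 8*t^3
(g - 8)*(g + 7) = g^2 - g - 56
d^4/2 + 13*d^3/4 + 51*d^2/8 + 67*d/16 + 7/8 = (d/2 + 1)*(d + 1/2)^2*(d + 7/2)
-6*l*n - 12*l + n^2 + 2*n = (-6*l + n)*(n + 2)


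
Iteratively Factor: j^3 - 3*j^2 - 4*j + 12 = (j - 2)*(j^2 - j - 6) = (j - 2)*(j + 2)*(j - 3)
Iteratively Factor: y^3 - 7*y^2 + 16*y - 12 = (y - 3)*(y^2 - 4*y + 4) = (y - 3)*(y - 2)*(y - 2)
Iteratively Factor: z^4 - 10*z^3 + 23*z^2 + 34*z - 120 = (z - 3)*(z^3 - 7*z^2 + 2*z + 40) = (z - 3)*(z + 2)*(z^2 - 9*z + 20) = (z - 5)*(z - 3)*(z + 2)*(z - 4)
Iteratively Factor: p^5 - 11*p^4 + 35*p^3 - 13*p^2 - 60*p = (p - 3)*(p^4 - 8*p^3 + 11*p^2 + 20*p) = p*(p - 3)*(p^3 - 8*p^2 + 11*p + 20) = p*(p - 4)*(p - 3)*(p^2 - 4*p - 5) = p*(p - 4)*(p - 3)*(p + 1)*(p - 5)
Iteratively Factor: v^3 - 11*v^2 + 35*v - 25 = (v - 5)*(v^2 - 6*v + 5) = (v - 5)*(v - 1)*(v - 5)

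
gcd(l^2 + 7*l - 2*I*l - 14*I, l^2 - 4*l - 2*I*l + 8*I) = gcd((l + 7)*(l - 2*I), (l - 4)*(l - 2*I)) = l - 2*I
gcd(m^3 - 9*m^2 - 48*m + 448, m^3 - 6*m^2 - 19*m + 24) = m - 8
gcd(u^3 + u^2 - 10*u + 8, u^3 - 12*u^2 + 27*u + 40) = 1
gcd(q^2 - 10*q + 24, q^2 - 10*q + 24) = q^2 - 10*q + 24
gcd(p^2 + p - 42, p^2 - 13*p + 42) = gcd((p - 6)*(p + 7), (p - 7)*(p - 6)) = p - 6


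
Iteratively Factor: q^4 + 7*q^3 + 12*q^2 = (q)*(q^3 + 7*q^2 + 12*q) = q^2*(q^2 + 7*q + 12) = q^2*(q + 4)*(q + 3)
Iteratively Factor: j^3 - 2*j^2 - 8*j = (j + 2)*(j^2 - 4*j) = j*(j + 2)*(j - 4)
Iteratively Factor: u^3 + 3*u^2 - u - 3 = (u + 1)*(u^2 + 2*u - 3) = (u + 1)*(u + 3)*(u - 1)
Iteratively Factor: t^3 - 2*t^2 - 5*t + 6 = (t - 3)*(t^2 + t - 2) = (t - 3)*(t + 2)*(t - 1)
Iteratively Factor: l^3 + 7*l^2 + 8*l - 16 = (l - 1)*(l^2 + 8*l + 16) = (l - 1)*(l + 4)*(l + 4)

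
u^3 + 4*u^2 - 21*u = u*(u - 3)*(u + 7)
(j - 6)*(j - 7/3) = j^2 - 25*j/3 + 14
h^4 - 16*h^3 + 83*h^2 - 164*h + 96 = (h - 8)*(h - 4)*(h - 3)*(h - 1)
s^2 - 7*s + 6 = (s - 6)*(s - 1)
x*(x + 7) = x^2 + 7*x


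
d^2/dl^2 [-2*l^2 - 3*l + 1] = -4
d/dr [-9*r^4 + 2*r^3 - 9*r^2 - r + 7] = -36*r^3 + 6*r^2 - 18*r - 1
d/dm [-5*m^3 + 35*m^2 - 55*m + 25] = -15*m^2 + 70*m - 55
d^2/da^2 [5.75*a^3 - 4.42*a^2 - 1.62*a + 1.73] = 34.5*a - 8.84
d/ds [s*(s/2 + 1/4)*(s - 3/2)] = 3*s^2/2 - s - 3/8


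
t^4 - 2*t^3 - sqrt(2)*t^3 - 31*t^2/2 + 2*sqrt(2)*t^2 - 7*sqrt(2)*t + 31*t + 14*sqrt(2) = (t - 2)*(t - 7*sqrt(2)/2)*(t + sqrt(2)/2)*(t + 2*sqrt(2))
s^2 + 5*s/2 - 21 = (s - 7/2)*(s + 6)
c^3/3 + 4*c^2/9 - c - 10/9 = (c/3 + 1/3)*(c - 5/3)*(c + 2)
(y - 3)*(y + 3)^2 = y^3 + 3*y^2 - 9*y - 27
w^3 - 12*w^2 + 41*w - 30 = (w - 6)*(w - 5)*(w - 1)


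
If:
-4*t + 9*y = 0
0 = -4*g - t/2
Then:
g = -9*y/32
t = 9*y/4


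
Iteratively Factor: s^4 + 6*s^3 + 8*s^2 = (s + 4)*(s^3 + 2*s^2) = s*(s + 4)*(s^2 + 2*s) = s^2*(s + 4)*(s + 2)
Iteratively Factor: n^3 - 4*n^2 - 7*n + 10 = (n - 1)*(n^2 - 3*n - 10) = (n - 5)*(n - 1)*(n + 2)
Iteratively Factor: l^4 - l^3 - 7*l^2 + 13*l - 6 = (l - 2)*(l^3 + l^2 - 5*l + 3) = (l - 2)*(l - 1)*(l^2 + 2*l - 3) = (l - 2)*(l - 1)^2*(l + 3)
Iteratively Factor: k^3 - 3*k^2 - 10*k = (k - 5)*(k^2 + 2*k) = (k - 5)*(k + 2)*(k)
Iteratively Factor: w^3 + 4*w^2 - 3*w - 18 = (w + 3)*(w^2 + w - 6) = (w + 3)^2*(w - 2)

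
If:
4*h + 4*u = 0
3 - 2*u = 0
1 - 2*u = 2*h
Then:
No Solution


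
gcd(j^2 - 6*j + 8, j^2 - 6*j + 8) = j^2 - 6*j + 8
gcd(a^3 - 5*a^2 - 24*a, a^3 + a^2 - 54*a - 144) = a^2 - 5*a - 24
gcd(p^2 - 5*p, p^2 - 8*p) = p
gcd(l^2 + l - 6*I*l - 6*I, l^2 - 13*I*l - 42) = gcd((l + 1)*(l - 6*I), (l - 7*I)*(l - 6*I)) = l - 6*I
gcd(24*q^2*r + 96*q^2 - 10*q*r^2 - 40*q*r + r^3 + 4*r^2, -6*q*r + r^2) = 6*q - r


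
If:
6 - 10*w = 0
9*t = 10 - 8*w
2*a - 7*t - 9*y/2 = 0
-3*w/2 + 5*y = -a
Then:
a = 4369/2610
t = 26/45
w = 3/5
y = -202/1305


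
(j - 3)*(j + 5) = j^2 + 2*j - 15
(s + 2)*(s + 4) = s^2 + 6*s + 8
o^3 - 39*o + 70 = (o - 5)*(o - 2)*(o + 7)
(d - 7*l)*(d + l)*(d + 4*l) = d^3 - 2*d^2*l - 31*d*l^2 - 28*l^3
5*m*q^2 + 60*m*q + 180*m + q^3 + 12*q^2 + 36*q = (5*m + q)*(q + 6)^2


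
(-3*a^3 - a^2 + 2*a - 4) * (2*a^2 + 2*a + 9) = -6*a^5 - 8*a^4 - 25*a^3 - 13*a^2 + 10*a - 36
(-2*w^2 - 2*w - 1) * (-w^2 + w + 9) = 2*w^4 - 19*w^2 - 19*w - 9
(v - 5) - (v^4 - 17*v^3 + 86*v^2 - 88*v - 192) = -v^4 + 17*v^3 - 86*v^2 + 89*v + 187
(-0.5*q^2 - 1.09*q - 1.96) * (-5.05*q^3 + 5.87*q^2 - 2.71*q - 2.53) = 2.525*q^5 + 2.5695*q^4 + 4.8547*q^3 - 7.2863*q^2 + 8.0693*q + 4.9588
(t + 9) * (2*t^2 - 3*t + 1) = 2*t^3 + 15*t^2 - 26*t + 9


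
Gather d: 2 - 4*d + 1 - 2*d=3 - 6*d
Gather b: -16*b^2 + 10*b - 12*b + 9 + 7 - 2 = -16*b^2 - 2*b + 14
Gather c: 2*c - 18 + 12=2*c - 6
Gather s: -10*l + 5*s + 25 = -10*l + 5*s + 25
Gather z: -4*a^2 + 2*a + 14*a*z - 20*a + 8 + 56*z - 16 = -4*a^2 - 18*a + z*(14*a + 56) - 8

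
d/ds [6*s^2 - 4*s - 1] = 12*s - 4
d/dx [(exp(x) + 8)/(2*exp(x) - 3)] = -19*exp(x)/(2*exp(x) - 3)^2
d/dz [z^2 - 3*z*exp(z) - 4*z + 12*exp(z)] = -3*z*exp(z) + 2*z + 9*exp(z) - 4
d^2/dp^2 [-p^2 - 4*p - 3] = -2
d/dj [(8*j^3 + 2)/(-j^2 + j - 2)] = 2*(-12*j^2*(j^2 - j + 2) + (2*j - 1)*(4*j^3 + 1))/(j^2 - j + 2)^2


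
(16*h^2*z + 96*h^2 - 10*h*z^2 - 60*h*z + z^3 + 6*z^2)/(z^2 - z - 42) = (16*h^2 - 10*h*z + z^2)/(z - 7)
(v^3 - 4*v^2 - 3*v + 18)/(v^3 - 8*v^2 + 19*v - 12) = (v^2 - v - 6)/(v^2 - 5*v + 4)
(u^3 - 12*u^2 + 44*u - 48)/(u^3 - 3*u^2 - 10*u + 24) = (u - 6)/(u + 3)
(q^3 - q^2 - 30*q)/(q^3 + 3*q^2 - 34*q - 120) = q/(q + 4)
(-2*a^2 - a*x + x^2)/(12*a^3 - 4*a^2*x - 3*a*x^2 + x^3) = (a + x)/(-6*a^2 - a*x + x^2)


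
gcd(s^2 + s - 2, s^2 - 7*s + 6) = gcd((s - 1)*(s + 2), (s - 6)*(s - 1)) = s - 1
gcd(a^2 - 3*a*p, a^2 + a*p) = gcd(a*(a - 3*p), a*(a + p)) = a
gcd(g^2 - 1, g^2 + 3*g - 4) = g - 1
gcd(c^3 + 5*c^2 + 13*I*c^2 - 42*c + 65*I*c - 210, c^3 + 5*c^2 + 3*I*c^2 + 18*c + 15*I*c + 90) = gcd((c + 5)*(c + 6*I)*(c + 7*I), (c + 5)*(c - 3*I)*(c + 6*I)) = c^2 + c*(5 + 6*I) + 30*I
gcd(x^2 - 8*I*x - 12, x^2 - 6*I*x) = x - 6*I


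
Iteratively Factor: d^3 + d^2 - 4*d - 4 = (d + 2)*(d^2 - d - 2) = (d + 1)*(d + 2)*(d - 2)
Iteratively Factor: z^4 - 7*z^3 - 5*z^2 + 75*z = (z)*(z^3 - 7*z^2 - 5*z + 75) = z*(z - 5)*(z^2 - 2*z - 15) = z*(z - 5)*(z + 3)*(z - 5)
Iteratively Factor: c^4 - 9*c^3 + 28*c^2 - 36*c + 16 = (c - 4)*(c^3 - 5*c^2 + 8*c - 4) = (c - 4)*(c - 1)*(c^2 - 4*c + 4) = (c - 4)*(c - 2)*(c - 1)*(c - 2)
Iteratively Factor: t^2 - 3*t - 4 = (t + 1)*(t - 4)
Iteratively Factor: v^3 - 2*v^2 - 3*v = (v + 1)*(v^2 - 3*v) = (v - 3)*(v + 1)*(v)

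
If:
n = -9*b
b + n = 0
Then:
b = 0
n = 0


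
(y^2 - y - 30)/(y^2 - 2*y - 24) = (y + 5)/(y + 4)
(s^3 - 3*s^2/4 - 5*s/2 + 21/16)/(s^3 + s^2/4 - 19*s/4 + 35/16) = (2*s + 3)/(2*s + 5)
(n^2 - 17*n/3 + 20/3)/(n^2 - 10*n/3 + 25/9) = 3*(n - 4)/(3*n - 5)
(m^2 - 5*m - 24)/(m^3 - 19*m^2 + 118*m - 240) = (m + 3)/(m^2 - 11*m + 30)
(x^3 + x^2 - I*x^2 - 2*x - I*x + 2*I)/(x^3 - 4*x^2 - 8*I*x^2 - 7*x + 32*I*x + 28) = (x^2 + x - 2)/(x^2 - x*(4 + 7*I) + 28*I)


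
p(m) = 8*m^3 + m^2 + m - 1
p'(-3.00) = 211.00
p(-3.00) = -211.00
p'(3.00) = 223.00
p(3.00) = 227.00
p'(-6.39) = 968.19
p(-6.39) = -2053.89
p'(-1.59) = 58.49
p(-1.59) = -32.22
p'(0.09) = 1.37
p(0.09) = -0.90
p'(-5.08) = 610.19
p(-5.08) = -1029.05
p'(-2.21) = 113.80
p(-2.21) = -84.68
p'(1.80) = 82.36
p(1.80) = 50.70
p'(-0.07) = 0.98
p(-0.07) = -1.07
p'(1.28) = 42.88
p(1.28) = 18.70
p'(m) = 24*m^2 + 2*m + 1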